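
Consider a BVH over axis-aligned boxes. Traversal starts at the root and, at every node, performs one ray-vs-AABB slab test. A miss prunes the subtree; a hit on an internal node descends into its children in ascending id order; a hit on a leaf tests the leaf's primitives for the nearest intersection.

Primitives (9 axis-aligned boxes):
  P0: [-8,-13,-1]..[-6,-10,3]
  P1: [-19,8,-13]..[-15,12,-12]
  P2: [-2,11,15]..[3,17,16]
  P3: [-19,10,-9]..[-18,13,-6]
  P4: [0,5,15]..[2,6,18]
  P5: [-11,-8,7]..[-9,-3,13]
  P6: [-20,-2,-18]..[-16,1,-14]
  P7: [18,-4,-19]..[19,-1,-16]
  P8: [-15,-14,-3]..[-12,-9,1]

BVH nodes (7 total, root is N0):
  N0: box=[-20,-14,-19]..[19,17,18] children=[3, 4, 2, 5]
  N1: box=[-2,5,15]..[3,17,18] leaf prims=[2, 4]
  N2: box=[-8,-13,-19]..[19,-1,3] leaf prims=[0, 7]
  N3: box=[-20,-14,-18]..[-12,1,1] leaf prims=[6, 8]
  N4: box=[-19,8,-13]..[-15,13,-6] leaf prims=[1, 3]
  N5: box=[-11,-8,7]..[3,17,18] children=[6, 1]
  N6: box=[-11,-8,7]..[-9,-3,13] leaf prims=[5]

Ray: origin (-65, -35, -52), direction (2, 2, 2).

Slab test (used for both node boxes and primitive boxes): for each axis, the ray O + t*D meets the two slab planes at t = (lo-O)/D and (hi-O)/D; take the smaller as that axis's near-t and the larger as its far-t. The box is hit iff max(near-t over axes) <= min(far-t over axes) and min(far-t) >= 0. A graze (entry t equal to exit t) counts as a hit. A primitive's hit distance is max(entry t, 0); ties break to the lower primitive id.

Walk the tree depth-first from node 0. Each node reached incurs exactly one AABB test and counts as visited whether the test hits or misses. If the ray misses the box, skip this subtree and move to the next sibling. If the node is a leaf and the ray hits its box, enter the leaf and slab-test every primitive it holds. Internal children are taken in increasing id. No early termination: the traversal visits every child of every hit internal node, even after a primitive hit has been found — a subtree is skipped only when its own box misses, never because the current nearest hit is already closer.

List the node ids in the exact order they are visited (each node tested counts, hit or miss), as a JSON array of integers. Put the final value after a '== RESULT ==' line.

Traverse from the root:
N0 x:[45/2,42] y:[21/2,26] z:[33/2,35] -> hit [45/2,26], descend [2, 3, 4, 5]
  N2 x:[57/2,42] y:[11,17] z:[33/2,55/2] -> miss, prune
  N3 x:[45/2,53/2] y:[21/2,18] z:[17,53/2] -> miss, prune
  N4 x:[23,25] y:[43/2,24] z:[39/2,23] -> hit [23,23] leaf, test {P1(miss), P3@t=23}
  N5 x:[27,34] y:[27/2,26] z:[59/2,35] -> miss, prune

order=[0, 2, 3, 4, 5]  |boxes|=5  |leaves|=1  hit=P3

== RESULT ==
[0, 2, 3, 4, 5]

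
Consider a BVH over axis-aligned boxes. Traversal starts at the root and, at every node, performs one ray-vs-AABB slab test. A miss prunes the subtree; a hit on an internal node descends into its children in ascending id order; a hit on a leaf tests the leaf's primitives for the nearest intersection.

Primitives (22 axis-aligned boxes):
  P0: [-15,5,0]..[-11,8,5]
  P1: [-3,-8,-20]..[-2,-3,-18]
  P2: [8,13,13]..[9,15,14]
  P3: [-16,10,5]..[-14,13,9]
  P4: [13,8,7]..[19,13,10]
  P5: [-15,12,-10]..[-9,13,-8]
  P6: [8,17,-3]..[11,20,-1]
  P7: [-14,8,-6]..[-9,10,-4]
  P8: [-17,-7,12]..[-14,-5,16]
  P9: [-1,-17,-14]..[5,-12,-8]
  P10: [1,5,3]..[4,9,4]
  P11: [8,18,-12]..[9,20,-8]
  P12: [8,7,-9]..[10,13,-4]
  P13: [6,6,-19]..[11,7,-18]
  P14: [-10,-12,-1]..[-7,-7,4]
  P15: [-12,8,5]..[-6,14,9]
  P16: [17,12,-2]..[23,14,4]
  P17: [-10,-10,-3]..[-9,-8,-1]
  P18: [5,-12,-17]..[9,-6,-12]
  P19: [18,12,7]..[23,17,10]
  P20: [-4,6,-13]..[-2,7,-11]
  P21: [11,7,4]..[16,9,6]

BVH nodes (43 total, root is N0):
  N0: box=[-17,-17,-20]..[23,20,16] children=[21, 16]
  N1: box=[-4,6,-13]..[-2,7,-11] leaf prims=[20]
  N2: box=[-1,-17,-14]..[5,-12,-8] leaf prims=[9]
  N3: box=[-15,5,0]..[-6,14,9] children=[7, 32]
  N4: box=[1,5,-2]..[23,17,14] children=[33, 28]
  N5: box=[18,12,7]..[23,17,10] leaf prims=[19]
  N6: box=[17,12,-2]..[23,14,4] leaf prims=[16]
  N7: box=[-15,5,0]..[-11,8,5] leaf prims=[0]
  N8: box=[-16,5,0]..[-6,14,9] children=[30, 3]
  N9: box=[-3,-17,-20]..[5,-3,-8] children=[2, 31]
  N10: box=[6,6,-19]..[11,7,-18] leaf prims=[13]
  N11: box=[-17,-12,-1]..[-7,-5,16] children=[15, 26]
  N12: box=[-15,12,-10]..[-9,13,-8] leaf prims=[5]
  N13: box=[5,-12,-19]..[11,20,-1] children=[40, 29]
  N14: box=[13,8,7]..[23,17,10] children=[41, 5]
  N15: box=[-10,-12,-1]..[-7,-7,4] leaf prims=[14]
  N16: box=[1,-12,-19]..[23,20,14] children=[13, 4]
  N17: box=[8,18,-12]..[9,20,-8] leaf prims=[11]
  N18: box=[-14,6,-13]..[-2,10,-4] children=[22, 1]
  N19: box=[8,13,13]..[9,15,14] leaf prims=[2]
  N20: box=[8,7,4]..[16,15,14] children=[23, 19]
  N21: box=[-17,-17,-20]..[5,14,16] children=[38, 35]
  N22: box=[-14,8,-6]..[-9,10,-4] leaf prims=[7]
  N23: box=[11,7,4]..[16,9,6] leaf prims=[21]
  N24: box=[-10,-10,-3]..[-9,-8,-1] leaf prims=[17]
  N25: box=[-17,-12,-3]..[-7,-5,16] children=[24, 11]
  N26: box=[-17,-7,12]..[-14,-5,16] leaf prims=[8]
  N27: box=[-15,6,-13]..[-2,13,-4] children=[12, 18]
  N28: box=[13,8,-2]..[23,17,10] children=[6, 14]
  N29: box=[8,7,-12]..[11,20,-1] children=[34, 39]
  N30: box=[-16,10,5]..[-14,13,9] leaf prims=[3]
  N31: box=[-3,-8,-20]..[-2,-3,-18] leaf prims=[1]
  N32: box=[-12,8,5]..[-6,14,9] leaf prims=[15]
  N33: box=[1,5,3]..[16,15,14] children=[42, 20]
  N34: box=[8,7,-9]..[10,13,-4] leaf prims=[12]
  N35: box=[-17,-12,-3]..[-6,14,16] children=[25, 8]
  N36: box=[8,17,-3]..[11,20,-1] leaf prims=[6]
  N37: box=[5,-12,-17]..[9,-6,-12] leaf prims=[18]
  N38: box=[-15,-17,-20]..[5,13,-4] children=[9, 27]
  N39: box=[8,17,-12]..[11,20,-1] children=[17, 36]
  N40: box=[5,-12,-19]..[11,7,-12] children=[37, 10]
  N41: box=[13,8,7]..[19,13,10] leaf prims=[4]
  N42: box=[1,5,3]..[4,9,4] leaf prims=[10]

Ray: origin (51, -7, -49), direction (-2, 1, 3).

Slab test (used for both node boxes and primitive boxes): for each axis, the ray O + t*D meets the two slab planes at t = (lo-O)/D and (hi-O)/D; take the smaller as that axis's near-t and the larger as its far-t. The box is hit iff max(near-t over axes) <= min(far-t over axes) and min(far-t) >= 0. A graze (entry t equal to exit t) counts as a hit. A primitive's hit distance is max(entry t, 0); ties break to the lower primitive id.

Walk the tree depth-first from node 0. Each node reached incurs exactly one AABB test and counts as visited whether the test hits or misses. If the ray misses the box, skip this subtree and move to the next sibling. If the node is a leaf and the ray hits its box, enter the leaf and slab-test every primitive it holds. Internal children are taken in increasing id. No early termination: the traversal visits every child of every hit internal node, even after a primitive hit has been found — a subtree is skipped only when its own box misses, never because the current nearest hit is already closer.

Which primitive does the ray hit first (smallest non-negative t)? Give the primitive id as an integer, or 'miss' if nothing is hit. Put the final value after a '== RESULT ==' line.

Traverse from the root:
N0 x:[14,34] y:[-10,27] z:[29/3,65/3] -> hit [14,65/3], descend [16, 21]
  N16 x:[14,25] y:[-5,27] z:[10,21] -> hit [14,21], descend [4, 13]
    N4 x:[14,25] y:[12,24] z:[47/3,21] -> hit [47/3,21], descend [28, 33]
      N28 x:[14,19] y:[15,24] z:[47/3,59/3] -> hit [47/3,19], descend [6, 14]
        N6 x:[14,17] y:[19,21] z:[47/3,53/3] -> miss, prune
        N14 x:[14,19] y:[15,24] z:[56/3,59/3] -> hit [56/3,19], descend [5, 41]
          N5 x:[14,33/2] y:[19,24] z:[56/3,59/3] -> miss, prune
          N41 x:[16,19] y:[15,20] z:[56/3,59/3] -> hit [56/3,19] leaf, test {P4@t=56/3}
      N33 x:[35/2,25] y:[12,22] z:[52/3,21] -> hit [35/2,21], descend [20, 42]
        N20 x:[35/2,43/2] y:[14,22] z:[53/3,21] -> hit [53/3,21], descend [19, 23]
          N19 x:[21,43/2] y:[20,22] z:[62/3,21] -> hit [21,21] leaf, test {P2@t=21}
          N23 x:[35/2,20] y:[14,16] z:[53/3,55/3] -> miss, prune
        N42 x:[47/2,25] y:[12,16] z:[52/3,53/3] -> miss, prune
    N13 x:[20,23] y:[-5,27] z:[10,16] -> miss, prune
  N21 x:[23,34] y:[-10,21] z:[29/3,65/3] -> miss, prune

15 AABB tests over nodes [0, 16, 4, 28, 6, 14, 5, 41, 33, 20, 19, 23, 42, 13, 21]; 2 leaves entered; closest P4.

== RESULT ==
4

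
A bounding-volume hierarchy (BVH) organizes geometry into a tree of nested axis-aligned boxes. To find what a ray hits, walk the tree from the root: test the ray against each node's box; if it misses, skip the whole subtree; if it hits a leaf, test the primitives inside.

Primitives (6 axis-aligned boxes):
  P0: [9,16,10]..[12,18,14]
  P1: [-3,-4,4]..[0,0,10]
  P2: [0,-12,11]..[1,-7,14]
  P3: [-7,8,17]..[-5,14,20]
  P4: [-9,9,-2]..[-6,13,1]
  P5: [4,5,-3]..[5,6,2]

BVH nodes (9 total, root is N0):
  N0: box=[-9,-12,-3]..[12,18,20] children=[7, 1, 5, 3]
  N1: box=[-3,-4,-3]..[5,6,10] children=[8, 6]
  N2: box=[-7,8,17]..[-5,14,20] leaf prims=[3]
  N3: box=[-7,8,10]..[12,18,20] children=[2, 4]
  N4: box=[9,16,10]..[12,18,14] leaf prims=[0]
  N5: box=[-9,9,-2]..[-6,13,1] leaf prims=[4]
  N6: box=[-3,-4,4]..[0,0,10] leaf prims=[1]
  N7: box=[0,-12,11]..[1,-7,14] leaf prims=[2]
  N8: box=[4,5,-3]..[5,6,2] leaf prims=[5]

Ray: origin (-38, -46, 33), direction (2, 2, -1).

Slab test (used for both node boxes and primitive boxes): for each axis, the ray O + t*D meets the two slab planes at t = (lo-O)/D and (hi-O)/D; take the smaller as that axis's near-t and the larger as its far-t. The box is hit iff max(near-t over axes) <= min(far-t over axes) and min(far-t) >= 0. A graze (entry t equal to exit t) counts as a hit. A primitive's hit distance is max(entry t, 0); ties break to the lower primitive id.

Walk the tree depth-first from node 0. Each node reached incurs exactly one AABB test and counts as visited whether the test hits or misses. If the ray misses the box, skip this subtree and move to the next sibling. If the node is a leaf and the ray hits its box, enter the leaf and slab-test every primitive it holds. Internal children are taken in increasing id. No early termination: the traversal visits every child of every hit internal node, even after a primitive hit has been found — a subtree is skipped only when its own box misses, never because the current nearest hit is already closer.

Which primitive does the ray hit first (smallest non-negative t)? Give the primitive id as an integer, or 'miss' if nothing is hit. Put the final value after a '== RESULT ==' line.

Walk:
N0 x:[29/2,25] y:[17,32] z:[13,36] -> hit [17,25], descend [1, 3, 5, 7]
  N1 x:[35/2,43/2] y:[21,26] z:[23,36] -> miss, prune
  N3 x:[31/2,25] y:[27,32] z:[13,23] -> miss, prune
  N5 x:[29/2,16] y:[55/2,59/2] z:[32,35] -> miss, prune
  N7 x:[19,39/2] y:[17,39/2] z:[19,22] -> hit [19,39/2] leaf, test {P2@t=19}

order=[0, 1, 3, 5, 7]  |boxes|=5  |leaves|=1  hit=P2

== RESULT ==
2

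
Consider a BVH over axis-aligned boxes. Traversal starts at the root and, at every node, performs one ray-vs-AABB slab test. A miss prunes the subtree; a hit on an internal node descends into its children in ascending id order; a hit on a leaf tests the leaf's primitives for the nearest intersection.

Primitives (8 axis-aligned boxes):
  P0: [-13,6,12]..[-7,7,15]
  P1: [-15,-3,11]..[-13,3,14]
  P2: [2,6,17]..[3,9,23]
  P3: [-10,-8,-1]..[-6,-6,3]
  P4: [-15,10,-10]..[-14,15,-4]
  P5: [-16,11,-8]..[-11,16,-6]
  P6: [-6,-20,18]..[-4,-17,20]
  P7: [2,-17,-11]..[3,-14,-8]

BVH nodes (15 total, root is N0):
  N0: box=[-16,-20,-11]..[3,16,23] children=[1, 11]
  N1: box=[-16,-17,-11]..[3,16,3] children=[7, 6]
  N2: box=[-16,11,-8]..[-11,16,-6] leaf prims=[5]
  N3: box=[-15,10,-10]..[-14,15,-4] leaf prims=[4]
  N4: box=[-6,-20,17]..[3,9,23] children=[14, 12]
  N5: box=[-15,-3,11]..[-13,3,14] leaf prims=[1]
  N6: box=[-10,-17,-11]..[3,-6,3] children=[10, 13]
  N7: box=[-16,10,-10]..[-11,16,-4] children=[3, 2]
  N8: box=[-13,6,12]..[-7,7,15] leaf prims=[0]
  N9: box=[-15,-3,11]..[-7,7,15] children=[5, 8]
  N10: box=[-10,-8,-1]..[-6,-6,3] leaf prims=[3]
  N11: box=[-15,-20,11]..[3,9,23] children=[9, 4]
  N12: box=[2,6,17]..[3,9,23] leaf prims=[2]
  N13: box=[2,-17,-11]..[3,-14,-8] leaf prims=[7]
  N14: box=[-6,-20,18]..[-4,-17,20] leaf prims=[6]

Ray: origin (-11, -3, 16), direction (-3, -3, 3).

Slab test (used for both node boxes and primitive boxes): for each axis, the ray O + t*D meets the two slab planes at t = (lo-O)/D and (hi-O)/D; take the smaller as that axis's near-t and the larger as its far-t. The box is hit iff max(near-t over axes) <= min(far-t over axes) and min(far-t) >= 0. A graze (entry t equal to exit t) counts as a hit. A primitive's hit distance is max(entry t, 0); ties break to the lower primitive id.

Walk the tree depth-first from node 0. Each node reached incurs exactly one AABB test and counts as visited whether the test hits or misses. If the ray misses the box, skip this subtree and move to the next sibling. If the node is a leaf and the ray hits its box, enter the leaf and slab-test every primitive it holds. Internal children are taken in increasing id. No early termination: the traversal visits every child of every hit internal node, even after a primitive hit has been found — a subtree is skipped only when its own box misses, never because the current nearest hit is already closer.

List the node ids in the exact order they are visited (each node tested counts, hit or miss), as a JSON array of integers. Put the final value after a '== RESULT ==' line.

Traverse from the root:
N0 x:[-14/3,5/3] y:[-19/3,17/3] z:[-9,7/3] -> hit [-14/3,5/3], descend [1, 11]
  N1 x:[-14/3,5/3] y:[-19/3,14/3] z:[-9,-13/3] -> miss, prune
  N11 x:[-14/3,4/3] y:[-4,17/3] z:[-5/3,7/3] -> hit [-5/3,4/3], descend [4, 9]
    N4 x:[-14/3,-5/3] y:[-4,17/3] z:[1/3,7/3] -> miss, prune
    N9 x:[-4/3,4/3] y:[-10/3,0] z:[-5/3,-1/3] -> miss, prune

Visited [0, 1, 11, 4, 9]. Tests: 5 box, 0 leaf. Nearest: miss.

== RESULT ==
[0, 1, 11, 4, 9]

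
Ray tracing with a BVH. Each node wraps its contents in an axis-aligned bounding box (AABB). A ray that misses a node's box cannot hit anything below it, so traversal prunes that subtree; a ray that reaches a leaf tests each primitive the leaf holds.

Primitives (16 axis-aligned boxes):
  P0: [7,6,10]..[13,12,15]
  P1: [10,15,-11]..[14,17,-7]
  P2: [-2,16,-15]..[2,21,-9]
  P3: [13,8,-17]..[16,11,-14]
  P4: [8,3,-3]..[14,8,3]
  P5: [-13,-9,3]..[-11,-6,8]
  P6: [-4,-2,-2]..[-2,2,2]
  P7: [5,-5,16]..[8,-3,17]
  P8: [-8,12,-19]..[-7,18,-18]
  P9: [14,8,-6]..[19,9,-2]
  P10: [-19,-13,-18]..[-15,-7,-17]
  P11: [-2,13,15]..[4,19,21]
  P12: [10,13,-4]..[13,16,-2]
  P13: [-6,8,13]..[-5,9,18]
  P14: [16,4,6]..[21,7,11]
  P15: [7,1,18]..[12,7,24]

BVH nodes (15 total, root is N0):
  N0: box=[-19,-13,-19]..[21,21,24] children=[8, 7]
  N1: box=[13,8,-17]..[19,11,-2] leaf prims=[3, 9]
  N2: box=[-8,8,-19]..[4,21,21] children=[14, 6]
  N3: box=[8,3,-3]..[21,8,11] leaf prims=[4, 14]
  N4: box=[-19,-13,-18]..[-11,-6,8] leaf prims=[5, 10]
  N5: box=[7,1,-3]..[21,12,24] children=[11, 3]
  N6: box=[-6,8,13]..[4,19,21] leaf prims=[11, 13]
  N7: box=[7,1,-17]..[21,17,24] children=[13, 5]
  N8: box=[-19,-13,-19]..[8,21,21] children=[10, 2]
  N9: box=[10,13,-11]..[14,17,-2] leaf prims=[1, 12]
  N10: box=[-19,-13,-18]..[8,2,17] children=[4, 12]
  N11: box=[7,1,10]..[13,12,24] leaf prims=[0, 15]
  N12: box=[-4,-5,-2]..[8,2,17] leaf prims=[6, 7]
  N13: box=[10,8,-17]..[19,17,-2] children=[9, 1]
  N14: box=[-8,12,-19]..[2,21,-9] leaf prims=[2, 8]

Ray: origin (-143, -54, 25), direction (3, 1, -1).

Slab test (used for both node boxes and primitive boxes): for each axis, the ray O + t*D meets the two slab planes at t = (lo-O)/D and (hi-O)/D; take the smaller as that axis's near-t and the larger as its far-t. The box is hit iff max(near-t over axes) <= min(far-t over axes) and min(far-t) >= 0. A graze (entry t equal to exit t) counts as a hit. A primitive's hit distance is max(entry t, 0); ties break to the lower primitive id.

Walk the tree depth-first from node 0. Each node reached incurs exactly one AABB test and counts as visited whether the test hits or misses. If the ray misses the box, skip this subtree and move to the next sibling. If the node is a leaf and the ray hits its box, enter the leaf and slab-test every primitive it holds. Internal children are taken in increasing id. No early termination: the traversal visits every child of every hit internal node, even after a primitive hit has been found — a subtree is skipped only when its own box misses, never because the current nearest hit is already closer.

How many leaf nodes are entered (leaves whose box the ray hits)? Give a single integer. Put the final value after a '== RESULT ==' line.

Walk:
N0 x:[124/3,164/3] y:[41,75] z:[1,44] -> hit [124/3,44], descend [7, 8]
  N7 x:[50,164/3] y:[55,71] z:[1,42] -> miss, prune
  N8 x:[124/3,151/3] y:[41,75] z:[4,44] -> hit [124/3,44], descend [2, 10]
    N2 x:[45,49] y:[62,75] z:[4,44] -> miss, prune
    N10 x:[124/3,151/3] y:[41,56] z:[8,43] -> hit [124/3,43], descend [4, 12]
      N4 x:[124/3,44] y:[41,48] z:[17,43] -> hit [124/3,43] leaf, test {P5(miss), P10@t=42}
      N12 x:[139/3,151/3] y:[49,56] z:[8,27] -> miss, prune

Summary -> nodes [0, 7, 8, 2, 10, 4, 12]; box-tests=7; leaf-entries=1; first=P10

== RESULT ==
1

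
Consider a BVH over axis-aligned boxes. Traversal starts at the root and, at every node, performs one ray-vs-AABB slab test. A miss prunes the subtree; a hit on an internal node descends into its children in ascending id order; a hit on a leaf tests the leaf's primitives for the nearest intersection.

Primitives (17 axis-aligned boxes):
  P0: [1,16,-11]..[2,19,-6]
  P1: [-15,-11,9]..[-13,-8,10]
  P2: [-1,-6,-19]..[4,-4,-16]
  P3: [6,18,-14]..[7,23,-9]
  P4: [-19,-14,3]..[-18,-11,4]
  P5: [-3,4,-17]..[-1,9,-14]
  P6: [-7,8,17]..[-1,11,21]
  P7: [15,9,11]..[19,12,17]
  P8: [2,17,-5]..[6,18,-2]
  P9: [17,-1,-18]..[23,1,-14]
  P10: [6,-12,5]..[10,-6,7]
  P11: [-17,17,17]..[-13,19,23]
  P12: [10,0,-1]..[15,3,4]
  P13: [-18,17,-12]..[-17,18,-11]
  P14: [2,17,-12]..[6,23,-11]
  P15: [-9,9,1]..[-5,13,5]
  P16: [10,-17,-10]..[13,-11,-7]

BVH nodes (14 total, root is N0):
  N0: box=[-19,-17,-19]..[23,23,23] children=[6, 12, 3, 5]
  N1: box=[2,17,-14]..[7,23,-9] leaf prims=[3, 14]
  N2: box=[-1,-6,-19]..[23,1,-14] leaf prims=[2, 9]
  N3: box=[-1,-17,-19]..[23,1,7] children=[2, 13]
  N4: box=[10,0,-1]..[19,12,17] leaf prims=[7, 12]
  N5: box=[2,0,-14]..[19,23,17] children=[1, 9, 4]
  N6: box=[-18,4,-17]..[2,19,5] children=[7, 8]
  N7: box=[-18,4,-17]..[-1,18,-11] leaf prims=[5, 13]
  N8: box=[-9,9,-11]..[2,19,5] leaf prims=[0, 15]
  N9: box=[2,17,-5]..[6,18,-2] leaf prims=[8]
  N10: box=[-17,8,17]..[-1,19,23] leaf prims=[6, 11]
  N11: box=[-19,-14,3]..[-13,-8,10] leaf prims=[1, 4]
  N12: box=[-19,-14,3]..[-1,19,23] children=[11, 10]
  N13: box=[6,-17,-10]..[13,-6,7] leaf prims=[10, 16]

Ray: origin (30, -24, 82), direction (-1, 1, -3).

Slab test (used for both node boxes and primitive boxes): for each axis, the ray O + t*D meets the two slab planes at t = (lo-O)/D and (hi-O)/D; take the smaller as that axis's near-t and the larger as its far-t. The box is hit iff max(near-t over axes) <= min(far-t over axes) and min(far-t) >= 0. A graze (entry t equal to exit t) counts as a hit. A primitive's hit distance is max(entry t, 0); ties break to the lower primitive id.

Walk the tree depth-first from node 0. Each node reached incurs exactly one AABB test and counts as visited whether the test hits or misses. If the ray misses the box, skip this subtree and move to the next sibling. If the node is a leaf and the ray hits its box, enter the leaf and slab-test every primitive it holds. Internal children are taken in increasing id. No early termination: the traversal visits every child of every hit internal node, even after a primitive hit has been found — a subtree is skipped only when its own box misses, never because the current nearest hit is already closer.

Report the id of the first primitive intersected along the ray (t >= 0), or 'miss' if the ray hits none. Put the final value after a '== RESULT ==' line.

Walk:
N0 x:[7,49] y:[7,47] z:[59/3,101/3] -> hit [59/3,101/3], descend [3, 5, 6, 12]
  N3 x:[7,31] y:[7,25] z:[25,101/3] -> hit [25,25], descend [2, 13]
    N2 x:[7,31] y:[18,25] z:[32,101/3] -> miss, prune
    N13 x:[17,24] y:[7,18] z:[25,92/3] -> miss, prune
  N5 x:[11,28] y:[24,47] z:[65/3,32] -> hit [24,28], descend [1, 4, 9]
    N1 x:[23,28] y:[41,47] z:[91/3,32] -> miss, prune
    N4 x:[11,20] y:[24,36] z:[65/3,83/3] -> miss, prune
    N9 x:[24,28] y:[41,42] z:[28,29] -> miss, prune
  N6 x:[28,48] y:[28,43] z:[77/3,33] -> hit [28,33], descend [7, 8]
    N7 x:[31,48] y:[28,42] z:[31,33] -> hit [31,33] leaf, test {P5@t=32, P13(miss)}
    N8 x:[28,39] y:[33,43] z:[77/3,31] -> miss, prune
  N12 x:[31,49] y:[10,43] z:[59/3,79/3] -> miss, prune

Summary -> nodes [0, 3, 2, 13, 5, 1, 4, 9, 6, 7, 8, 12]; box-tests=12; leaf-entries=1; first=P5

== RESULT ==
5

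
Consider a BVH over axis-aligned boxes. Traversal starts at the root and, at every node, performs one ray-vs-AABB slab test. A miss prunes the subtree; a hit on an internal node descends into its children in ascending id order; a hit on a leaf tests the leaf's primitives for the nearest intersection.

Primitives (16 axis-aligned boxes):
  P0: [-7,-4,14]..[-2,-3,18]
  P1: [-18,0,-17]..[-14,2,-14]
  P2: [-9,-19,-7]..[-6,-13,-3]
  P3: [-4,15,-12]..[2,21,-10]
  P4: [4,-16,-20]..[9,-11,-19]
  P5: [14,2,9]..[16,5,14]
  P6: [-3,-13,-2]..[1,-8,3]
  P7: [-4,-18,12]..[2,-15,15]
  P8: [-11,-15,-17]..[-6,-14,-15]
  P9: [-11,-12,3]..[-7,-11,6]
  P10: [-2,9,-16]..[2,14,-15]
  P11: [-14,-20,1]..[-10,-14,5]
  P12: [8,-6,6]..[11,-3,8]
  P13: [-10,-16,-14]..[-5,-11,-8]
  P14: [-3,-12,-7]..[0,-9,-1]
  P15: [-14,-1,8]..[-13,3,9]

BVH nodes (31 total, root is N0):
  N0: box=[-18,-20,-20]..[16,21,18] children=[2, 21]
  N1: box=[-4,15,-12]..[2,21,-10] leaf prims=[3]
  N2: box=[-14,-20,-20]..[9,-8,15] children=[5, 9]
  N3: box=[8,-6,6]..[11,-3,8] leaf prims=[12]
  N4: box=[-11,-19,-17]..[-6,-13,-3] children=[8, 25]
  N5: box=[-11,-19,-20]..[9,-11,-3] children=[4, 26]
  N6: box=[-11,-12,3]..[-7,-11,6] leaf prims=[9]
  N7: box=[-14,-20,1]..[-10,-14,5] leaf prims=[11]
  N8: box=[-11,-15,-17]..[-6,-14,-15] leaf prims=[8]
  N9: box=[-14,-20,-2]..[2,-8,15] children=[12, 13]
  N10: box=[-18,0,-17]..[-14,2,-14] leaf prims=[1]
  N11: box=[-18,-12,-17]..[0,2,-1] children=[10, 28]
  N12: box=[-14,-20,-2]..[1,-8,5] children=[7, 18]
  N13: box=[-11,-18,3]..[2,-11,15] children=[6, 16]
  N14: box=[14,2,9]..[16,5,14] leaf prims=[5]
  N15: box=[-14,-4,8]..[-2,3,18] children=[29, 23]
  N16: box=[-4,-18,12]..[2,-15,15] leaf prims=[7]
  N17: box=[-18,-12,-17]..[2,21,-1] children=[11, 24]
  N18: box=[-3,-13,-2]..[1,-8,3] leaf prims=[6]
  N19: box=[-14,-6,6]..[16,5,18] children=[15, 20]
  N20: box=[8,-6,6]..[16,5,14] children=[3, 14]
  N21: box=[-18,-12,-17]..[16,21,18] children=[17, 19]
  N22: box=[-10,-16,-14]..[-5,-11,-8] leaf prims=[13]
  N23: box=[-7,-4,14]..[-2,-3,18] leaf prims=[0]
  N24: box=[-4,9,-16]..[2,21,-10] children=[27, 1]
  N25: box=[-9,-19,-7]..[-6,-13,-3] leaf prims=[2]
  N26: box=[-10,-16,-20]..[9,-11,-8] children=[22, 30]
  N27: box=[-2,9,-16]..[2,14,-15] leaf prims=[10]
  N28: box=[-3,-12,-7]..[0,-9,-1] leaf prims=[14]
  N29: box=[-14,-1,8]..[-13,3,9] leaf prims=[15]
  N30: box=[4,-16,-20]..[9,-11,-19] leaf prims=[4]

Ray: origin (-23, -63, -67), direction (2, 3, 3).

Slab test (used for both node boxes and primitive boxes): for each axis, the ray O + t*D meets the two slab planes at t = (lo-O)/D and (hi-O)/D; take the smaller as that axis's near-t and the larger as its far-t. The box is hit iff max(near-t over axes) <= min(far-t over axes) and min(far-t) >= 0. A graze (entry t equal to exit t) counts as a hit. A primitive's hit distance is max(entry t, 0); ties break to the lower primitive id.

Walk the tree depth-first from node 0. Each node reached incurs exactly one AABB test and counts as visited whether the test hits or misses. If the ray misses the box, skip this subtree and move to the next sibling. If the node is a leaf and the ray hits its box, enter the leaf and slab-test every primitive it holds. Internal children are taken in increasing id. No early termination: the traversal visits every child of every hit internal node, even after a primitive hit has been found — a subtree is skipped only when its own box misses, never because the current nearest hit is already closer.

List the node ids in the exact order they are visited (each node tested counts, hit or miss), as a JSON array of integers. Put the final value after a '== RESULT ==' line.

Trace the traversal:
N0 x:[5/2,39/2] y:[43/3,28] z:[47/3,85/3] -> hit [47/3,39/2], descend [2, 21]
  N2 x:[9/2,16] y:[43/3,55/3] z:[47/3,82/3] -> hit [47/3,16], descend [5, 9]
    N5 x:[6,16] y:[44/3,52/3] z:[47/3,64/3] -> hit [47/3,16], descend [4, 26]
      N4 x:[6,17/2] y:[44/3,50/3] z:[50/3,64/3] -> miss, prune
      N26 x:[13/2,16] y:[47/3,52/3] z:[47/3,59/3] -> hit [47/3,16], descend [22, 30]
        N22 x:[13/2,9] y:[47/3,52/3] z:[53/3,59/3] -> miss, prune
        N30 x:[27/2,16] y:[47/3,52/3] z:[47/3,16] -> hit [47/3,16] leaf, test {P4@t=47/3}
    N9 x:[9/2,25/2] y:[43/3,55/3] z:[65/3,82/3] -> miss, prune
  N21 x:[5/2,39/2] y:[17,28] z:[50/3,85/3] -> hit [17,39/2], descend [17, 19]
    N17 x:[5/2,25/2] y:[17,28] z:[50/3,22] -> miss, prune
    N19 x:[9/2,39/2] y:[19,68/3] z:[73/3,85/3] -> miss, prune

order=[0, 2, 5, 4, 26, 22, 30, 9, 21, 17, 19]  |boxes|=11  |leaves|=1  hit=P4

== RESULT ==
[0, 2, 5, 4, 26, 22, 30, 9, 21, 17, 19]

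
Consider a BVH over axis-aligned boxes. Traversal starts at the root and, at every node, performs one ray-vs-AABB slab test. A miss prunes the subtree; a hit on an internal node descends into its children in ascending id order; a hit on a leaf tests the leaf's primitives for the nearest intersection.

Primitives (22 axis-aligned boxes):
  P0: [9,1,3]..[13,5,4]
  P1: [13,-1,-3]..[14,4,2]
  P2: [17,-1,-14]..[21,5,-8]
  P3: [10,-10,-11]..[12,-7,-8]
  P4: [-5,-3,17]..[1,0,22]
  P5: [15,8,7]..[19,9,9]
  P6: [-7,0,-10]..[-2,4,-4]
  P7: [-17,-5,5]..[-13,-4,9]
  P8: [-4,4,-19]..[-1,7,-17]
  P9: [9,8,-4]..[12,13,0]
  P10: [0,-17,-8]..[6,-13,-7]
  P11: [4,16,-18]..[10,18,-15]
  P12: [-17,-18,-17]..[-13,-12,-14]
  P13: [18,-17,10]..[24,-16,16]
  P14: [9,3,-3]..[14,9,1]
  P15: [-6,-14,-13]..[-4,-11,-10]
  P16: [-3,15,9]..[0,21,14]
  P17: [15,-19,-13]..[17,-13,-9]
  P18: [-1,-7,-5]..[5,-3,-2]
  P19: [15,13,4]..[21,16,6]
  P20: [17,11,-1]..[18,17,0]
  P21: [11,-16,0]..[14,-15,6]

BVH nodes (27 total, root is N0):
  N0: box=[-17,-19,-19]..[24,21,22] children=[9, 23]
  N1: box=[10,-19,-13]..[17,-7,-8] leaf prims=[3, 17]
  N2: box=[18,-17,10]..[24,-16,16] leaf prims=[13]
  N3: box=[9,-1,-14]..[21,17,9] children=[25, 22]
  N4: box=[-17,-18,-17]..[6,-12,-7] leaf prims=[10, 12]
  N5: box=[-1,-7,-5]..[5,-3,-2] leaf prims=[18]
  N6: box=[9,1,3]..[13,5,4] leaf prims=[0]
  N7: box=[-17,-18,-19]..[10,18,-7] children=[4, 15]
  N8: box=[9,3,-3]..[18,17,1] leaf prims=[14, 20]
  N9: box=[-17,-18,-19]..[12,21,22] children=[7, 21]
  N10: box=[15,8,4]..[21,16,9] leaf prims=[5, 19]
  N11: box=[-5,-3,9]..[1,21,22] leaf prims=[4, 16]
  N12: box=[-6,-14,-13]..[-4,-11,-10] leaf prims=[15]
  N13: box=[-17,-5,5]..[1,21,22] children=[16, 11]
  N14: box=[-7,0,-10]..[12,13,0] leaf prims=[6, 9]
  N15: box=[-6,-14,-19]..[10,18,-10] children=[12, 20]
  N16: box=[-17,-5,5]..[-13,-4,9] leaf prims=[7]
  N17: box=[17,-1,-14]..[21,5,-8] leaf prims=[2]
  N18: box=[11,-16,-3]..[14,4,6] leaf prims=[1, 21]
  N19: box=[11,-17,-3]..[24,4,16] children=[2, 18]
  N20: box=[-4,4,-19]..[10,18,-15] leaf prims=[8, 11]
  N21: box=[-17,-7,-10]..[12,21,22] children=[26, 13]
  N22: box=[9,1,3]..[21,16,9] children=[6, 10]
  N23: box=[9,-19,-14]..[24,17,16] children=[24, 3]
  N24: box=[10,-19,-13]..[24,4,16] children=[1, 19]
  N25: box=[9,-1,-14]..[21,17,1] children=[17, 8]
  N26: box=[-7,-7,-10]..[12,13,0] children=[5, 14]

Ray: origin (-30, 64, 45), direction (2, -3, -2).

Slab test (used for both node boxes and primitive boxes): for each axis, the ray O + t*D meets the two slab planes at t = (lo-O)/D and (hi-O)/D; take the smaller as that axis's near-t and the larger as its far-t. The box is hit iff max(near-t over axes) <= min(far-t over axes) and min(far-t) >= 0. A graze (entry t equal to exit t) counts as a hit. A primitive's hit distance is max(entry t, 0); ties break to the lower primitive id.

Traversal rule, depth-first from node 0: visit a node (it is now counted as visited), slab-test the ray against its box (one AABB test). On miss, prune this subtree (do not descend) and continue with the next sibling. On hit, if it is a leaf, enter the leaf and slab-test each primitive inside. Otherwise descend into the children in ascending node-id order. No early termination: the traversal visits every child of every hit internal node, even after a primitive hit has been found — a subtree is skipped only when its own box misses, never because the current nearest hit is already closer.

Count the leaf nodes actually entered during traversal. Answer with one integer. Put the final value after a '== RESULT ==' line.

Walk:
N0 x:[13/2,27] y:[43/3,83/3] z:[23/2,32] -> hit [43/3,27], descend [9, 23]
  N9 x:[13/2,21] y:[43/3,82/3] z:[23/2,32] -> hit [43/3,21], descend [7, 21]
    N7 x:[13/2,20] y:[46/3,82/3] z:[26,32] -> miss, prune
    N21 x:[13/2,21] y:[43/3,71/3] z:[23/2,55/2] -> hit [43/3,21], descend [13, 26]
      N13 x:[13/2,31/2] y:[43/3,23] z:[23/2,20] -> hit [43/3,31/2], descend [11, 16]
        N11 x:[25/2,31/2] y:[43/3,67/3] z:[23/2,18] -> hit [43/3,31/2] leaf, test {P4(miss), P16(miss)}
        N16 x:[13/2,17/2] y:[68/3,23] z:[18,20] -> miss, prune
      N26 x:[23/2,21] y:[17,71/3] z:[45/2,55/2] -> miss, prune
  N23 x:[39/2,27] y:[47/3,83/3] z:[29/2,59/2] -> hit [39/2,27], descend [3, 24]
    N3 x:[39/2,51/2] y:[47/3,65/3] z:[18,59/2] -> hit [39/2,65/3], descend [22, 25]
      N22 x:[39/2,51/2] y:[16,21] z:[18,21] -> hit [39/2,21], descend [6, 10]
        N6 x:[39/2,43/2] y:[59/3,21] z:[41/2,21] -> hit [41/2,21] leaf, test {P0@t=41/2}
        N10 x:[45/2,51/2] y:[16,56/3] z:[18,41/2] -> miss, prune
      N25 x:[39/2,51/2] y:[47/3,65/3] z:[22,59/2] -> miss, prune
    N24 x:[20,27] y:[20,83/3] z:[29/2,29] -> hit [20,27], descend [1, 19]
      N1 x:[20,47/2] y:[71/3,83/3] z:[53/2,29] -> miss, prune
      N19 x:[41/2,27] y:[20,27] z:[29/2,24] -> hit [41/2,24], descend [2, 18]
        N2 x:[24,27] y:[80/3,27] z:[29/2,35/2] -> miss, prune
        N18 x:[41/2,22] y:[20,80/3] z:[39/2,24] -> hit [41/2,22] leaf, test {P1@t=43/2, P21(miss)}

19 AABB tests over nodes [0, 9, 7, 21, 13, 11, 16, 26, 23, 3, 22, 6, 10, 25, 24, 1, 19, 2, 18]; 3 leaves entered; closest P0.

== RESULT ==
3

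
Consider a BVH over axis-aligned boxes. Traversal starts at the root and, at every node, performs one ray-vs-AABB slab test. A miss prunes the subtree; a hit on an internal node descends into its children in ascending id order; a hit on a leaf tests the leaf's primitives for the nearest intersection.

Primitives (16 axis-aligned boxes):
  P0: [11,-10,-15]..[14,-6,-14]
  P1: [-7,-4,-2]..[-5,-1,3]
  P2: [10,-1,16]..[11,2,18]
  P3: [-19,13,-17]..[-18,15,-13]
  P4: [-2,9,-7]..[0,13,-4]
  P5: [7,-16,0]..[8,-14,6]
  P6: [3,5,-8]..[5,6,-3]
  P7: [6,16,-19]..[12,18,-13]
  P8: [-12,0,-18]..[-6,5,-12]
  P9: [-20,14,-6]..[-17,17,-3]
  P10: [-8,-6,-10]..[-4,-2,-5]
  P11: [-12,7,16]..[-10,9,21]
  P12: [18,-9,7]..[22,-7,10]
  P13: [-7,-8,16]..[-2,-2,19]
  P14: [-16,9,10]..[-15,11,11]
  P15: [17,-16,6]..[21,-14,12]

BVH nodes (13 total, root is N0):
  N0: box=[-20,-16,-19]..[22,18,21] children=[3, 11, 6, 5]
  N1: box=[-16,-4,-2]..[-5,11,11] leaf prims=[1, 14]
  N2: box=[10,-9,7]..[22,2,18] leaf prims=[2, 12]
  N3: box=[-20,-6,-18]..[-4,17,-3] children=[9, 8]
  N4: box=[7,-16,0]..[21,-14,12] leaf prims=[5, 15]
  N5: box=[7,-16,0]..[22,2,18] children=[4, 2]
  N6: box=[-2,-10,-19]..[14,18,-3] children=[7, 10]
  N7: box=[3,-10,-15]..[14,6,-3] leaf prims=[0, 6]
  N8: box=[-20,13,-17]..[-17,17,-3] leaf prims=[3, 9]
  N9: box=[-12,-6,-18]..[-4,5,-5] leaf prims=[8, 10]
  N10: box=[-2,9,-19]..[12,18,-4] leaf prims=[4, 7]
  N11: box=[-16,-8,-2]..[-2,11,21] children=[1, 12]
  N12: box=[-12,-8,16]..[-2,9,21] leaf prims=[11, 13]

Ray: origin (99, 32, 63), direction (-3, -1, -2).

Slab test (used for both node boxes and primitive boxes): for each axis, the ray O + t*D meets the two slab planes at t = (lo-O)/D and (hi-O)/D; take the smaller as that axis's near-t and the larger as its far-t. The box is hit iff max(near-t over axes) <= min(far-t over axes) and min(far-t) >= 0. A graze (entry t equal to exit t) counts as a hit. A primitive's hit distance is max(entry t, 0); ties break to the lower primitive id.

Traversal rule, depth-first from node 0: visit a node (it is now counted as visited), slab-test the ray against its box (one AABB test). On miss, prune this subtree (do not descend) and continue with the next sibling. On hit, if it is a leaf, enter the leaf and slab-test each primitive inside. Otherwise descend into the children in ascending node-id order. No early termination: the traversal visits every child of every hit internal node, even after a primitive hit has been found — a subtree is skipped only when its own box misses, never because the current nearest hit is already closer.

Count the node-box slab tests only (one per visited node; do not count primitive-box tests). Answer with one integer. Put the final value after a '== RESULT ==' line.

Traverse from the root:
N0 x:[77/3,119/3] y:[14,48] z:[21,41] -> hit [77/3,119/3], descend [3, 5, 6, 11]
  N3 x:[103/3,119/3] y:[15,38] z:[33,81/2] -> hit [103/3,38], descend [8, 9]
    N8 x:[116/3,119/3] y:[15,19] z:[33,40] -> miss, prune
    N9 x:[103/3,37] y:[27,38] z:[34,81/2] -> hit [103/3,37] leaf, test {P8(miss), P10@t=103/3}
  N5 x:[77/3,92/3] y:[30,48] z:[45/2,63/2] -> hit [30,92/3], descend [2, 4]
    N2 x:[77/3,89/3] y:[30,41] z:[45/2,28] -> miss, prune
    N4 x:[26,92/3] y:[46,48] z:[51/2,63/2] -> miss, prune
  N6 x:[85/3,101/3] y:[14,42] z:[33,41] -> hit [33,101/3], descend [7, 10]
    N7 x:[85/3,32] y:[26,42] z:[33,39] -> miss, prune
    N10 x:[29,101/3] y:[14,23] z:[67/2,41] -> miss, prune
  N11 x:[101/3,115/3] y:[21,40] z:[21,65/2] -> miss, prune

Summary -> nodes [0, 3, 8, 9, 5, 2, 4, 6, 7, 10, 11]; box-tests=11; leaf-entries=1; first=P10

== RESULT ==
11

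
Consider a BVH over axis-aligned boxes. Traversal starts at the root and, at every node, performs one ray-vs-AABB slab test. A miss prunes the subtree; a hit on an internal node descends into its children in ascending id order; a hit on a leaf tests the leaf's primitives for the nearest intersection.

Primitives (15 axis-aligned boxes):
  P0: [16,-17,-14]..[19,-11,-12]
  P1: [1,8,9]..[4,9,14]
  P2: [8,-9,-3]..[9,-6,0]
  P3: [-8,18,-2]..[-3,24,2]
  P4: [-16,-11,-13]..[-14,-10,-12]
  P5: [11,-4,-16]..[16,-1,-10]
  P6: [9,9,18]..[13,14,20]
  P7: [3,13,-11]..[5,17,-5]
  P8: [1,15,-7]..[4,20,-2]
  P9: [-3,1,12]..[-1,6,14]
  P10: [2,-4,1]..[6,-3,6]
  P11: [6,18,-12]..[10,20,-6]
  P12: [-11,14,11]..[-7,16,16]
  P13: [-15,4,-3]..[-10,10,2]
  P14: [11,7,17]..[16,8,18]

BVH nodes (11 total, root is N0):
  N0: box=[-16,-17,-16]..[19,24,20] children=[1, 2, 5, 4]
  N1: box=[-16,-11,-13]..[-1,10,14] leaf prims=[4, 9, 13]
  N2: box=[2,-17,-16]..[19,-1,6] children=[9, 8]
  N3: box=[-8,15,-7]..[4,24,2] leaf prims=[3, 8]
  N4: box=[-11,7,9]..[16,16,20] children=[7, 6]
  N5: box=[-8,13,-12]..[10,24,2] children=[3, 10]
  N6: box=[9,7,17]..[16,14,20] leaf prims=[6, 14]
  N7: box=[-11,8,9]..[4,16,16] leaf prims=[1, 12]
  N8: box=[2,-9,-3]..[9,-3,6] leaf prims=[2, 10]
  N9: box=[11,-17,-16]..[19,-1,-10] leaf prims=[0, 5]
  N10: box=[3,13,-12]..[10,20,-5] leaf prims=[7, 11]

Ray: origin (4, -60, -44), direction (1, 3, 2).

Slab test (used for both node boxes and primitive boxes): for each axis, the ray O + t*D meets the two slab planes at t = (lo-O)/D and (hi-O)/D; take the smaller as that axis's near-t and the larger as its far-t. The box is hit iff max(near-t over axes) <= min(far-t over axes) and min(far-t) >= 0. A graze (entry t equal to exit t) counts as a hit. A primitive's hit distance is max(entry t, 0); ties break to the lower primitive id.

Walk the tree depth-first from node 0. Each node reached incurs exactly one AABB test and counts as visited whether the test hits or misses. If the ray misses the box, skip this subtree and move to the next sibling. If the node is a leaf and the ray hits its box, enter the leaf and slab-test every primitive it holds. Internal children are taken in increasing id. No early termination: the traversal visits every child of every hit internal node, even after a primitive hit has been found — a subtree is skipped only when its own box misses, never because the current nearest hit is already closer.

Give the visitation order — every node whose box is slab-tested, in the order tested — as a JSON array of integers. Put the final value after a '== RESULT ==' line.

Trace the traversal:
N0 x:[-20,15] y:[43/3,28] z:[14,32] -> hit [43/3,15], descend [1, 2, 4, 5]
  N1 x:[-20,-5] y:[49/3,70/3] z:[31/2,29] -> miss, prune
  N2 x:[-2,15] y:[43/3,59/3] z:[14,25] -> hit [43/3,15], descend [8, 9]
    N8 x:[-2,5] y:[17,19] z:[41/2,25] -> miss, prune
    N9 x:[7,15] y:[43/3,59/3] z:[14,17] -> hit [43/3,15] leaf, test {P0@t=15, P5(miss)}
  N4 x:[-15,12] y:[67/3,76/3] z:[53/2,32] -> miss, prune
  N5 x:[-12,6] y:[73/3,28] z:[16,23] -> miss, prune

order=[0, 1, 2, 8, 9, 4, 5]  |boxes|=7  |leaves|=1  hit=P0

== RESULT ==
[0, 1, 2, 8, 9, 4, 5]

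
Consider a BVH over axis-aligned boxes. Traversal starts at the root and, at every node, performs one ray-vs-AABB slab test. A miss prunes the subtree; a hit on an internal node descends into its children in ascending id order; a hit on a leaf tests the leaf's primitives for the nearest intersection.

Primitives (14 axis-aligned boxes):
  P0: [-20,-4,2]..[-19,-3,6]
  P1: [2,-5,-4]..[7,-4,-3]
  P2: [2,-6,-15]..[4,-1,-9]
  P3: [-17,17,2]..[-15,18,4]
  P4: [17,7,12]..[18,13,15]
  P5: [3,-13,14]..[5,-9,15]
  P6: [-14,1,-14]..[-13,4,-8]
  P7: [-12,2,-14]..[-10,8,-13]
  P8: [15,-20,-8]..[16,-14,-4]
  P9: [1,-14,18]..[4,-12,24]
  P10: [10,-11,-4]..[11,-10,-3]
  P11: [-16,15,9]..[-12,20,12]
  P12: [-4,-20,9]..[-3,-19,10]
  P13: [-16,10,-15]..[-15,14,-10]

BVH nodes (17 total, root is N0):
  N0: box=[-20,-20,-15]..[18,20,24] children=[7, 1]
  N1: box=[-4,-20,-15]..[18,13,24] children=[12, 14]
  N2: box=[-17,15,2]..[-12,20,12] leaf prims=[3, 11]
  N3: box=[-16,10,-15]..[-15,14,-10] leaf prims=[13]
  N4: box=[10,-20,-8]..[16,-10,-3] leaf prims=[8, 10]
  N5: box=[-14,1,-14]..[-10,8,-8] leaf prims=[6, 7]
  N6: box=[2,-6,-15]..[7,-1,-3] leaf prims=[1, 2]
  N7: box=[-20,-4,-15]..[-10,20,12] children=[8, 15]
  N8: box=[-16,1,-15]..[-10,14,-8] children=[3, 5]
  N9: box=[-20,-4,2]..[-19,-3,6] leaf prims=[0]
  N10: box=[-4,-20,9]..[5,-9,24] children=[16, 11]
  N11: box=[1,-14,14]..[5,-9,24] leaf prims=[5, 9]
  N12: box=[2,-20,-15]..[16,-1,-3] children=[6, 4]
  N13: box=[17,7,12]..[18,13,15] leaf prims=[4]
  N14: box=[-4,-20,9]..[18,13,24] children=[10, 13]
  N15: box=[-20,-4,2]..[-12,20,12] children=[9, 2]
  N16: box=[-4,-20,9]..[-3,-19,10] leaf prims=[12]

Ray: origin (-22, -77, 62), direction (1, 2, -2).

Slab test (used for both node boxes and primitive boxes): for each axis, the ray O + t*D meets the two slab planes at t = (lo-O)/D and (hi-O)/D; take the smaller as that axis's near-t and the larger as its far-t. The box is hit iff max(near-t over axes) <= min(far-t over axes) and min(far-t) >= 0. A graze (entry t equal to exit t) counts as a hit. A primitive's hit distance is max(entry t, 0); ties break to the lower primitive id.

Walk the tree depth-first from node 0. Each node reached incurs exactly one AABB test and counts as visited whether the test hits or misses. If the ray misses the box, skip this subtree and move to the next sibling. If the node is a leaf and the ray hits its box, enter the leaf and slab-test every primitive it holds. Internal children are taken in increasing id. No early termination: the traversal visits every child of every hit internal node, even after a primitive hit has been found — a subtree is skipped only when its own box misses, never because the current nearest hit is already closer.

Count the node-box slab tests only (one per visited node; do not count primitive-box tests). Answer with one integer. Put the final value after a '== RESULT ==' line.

Trace the traversal:
N0 x:[2,40] y:[57/2,97/2] z:[19,77/2] -> hit [57/2,77/2], descend [1, 7]
  N1 x:[18,40] y:[57/2,45] z:[19,77/2] -> hit [57/2,77/2], descend [12, 14]
    N12 x:[24,38] y:[57/2,38] z:[65/2,77/2] -> hit [65/2,38], descend [4, 6]
      N4 x:[32,38] y:[57/2,67/2] z:[65/2,35] -> hit [65/2,67/2] leaf, test {P8(miss), P10@t=33}
      N6 x:[24,29] y:[71/2,38] z:[65/2,77/2] -> miss, prune
    N14 x:[18,40] y:[57/2,45] z:[19,53/2] -> miss, prune
  N7 x:[2,12] y:[73/2,97/2] z:[25,77/2] -> miss, prune

Visited [0, 1, 12, 4, 6, 14, 7]. Tests: 7 box, 1 leaf. Nearest: P10.

== RESULT ==
7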